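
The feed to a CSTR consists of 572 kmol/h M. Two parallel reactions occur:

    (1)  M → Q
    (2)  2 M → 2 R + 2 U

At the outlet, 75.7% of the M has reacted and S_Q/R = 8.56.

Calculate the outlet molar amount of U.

45.3 kmol/h

Conversion of M: M consumed = 0.757 × 572 = 433 kmol/h = 1ξ₁ + 2ξ₂.
Selectivity: 1ξ₁ / (2ξ₂) = 8.56 → ξ₁ = 17.12 ξ₂.
Substitute: (1·17.12 + 2) ξ₂ = 433 → ξ₂ = 22.65 kmol/h, ξ₁ = 387.7 kmol/h.
Outlet amounts (n = n₀ + Σ ν·ξ):
  M: 572 − 1(387.7) − 2(22.65) = 139
  Q: 0 + 1(387.7) = 387.7
  R: 0 + 2(22.65) = 45.29
  U: 0 + 2(22.65) = 45.29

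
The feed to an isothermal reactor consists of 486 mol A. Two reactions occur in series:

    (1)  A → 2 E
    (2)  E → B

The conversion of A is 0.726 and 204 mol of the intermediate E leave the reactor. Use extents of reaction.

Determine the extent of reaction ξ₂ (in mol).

ξ₂ = 502 mol

Conversion of A: A consumed = 1ξ₁ = 0.726 × 486 → ξ₁ = 352.8 mol.
E balance: n_E = 0 + 2ξ₁ − 1ξ₂ = 204 → ξ₂ = (2·352.8 − 204)/1 = 501.7 mol.
Outlet amounts (n = n₀ + Σ ν·ξ):
  A: 486 − 1(352.8) = 133.2
  E: 0 + 2(352.8) − 1(501.7) = 204
  B: 0 + 1(501.7) = 501.7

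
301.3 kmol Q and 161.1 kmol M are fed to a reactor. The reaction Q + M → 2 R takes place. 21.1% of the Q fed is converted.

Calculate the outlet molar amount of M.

97.5 kmol

Q reacted = 0.211 × 301.3 = 63.57 kmol; ν_Q = −1, so ξ = 63.57/1 = 63.57 kmol.
Outlet amounts (n = n₀ + ν ξ):
  Q: 301.3 − 1(63.57) = 237.7
  M: 161.1 − 1(63.57) = 97.53
  R: 0 + 2(63.57) = 127.1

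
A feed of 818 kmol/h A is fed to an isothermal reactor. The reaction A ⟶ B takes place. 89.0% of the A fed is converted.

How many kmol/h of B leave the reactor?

A reacted = 0.89 × 818 = 728 kmol/h; ν_A = −1, so ξ = 728/1 = 728 kmol/h.
Outlet amounts (n = n₀ + ν ξ):
  A: 818 − 1(728) = 89.98
  B: 0 + 1(728) = 728

728 kmol/h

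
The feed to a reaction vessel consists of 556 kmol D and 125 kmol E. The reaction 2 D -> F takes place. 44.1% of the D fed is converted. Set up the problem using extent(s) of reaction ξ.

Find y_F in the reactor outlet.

0.22

D reacted = 0.441 × 556 = 245.2 kmol; ν_D = −2, so ξ = 245.2/2 = 122.6 kmol.
Outlet amounts (n = n₀ + ν ξ):
  D: 556 − 2(122.6) = 310.8
  F: 0 + 1(122.6) = 122.6
  E: 125 (inert)
Total out = 558.4 kmol; y_F = 122.6 / 558.4 = 0.2196.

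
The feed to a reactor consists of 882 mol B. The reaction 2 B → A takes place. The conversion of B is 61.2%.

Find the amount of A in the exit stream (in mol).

B reacted = 0.612 × 882 = 539.8 mol; ν_B = −2, so ξ = 539.8/2 = 269.9 mol.
Outlet amounts (n = n₀ + ν ξ):
  B: 882 − 2(269.9) = 342.2
  A: 0 + 1(269.9) = 269.9

270 mol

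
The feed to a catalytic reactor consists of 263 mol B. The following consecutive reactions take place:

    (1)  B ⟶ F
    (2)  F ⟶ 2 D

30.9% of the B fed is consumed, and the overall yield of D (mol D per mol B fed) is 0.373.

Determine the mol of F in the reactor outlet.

Conversion of B: B consumed = 1ξ₁ = 0.309 × 263 → ξ₁ = 81.27 mol.
Yield of D: 2ξ₂ / 263 = 0.373 → ξ₂ = 49.05 mol.
Outlet amounts (n = n₀ + Σ ν·ξ):
  B: 263 − 1(81.27) = 181.7
  F: 0 + 1(81.27) − 1(49.05) = 32.22
  D: 0 + 2(49.05) = 98.1

32.2 mol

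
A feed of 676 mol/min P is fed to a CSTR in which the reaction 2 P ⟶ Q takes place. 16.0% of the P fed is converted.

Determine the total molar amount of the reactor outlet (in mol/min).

P reacted = 0.16 × 676 = 108.2 mol/min; ν_P = −2, so ξ = 108.2/2 = 54.08 mol/min.
Outlet amounts (n = n₀ + ν ξ):
  P: 676 − 2(54.08) = 567.8
  Q: 0 + 1(54.08) = 54.08
Total out = 567.8 + 54.08 = 621.9 mol/min.

622 mol/min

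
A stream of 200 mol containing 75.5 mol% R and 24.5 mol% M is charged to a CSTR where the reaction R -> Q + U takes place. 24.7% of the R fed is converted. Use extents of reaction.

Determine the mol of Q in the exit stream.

37.3 mol

R reacted = 0.247 × 151 = 37.3 mol; ν_R = −1, so ξ = 37.3/1 = 37.3 mol.
Outlet amounts (n = n₀ + ν ξ):
  R: 151 − 1(37.3) = 113.7
  Q: 0 + 1(37.3) = 37.3
  U: 0 + 1(37.3) = 37.3
  M: 49 (inert)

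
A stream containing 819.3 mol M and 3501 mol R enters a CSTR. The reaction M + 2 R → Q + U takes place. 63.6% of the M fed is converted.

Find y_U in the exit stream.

M reacted = 0.636 × 819.3 = 521.1 mol; ν_M = −1, so ξ = 521.1/1 = 521.1 mol.
Outlet amounts (n = n₀ + ν ξ):
  M: 819.3 − 1(521.1) = 298.2
  R: 3501 − 2(521.1) = 2459
  Q: 0 + 1(521.1) = 521.1
  U: 0 + 1(521.1) = 521.1
Total out = 3799 mol; y_U = 521.1 / 3799 = 0.1372.

0.137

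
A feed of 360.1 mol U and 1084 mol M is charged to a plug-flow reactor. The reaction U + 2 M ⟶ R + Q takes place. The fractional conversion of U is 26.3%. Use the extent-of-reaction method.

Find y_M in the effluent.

0.663

U reacted = 0.263 × 360.1 = 94.71 mol; ν_U = −1, so ξ = 94.71/1 = 94.71 mol.
Outlet amounts (n = n₀ + ν ξ):
  U: 360.1 − 1(94.71) = 265.4
  M: 1084 − 2(94.71) = 894.6
  R: 0 + 1(94.71) = 94.71
  Q: 0 + 1(94.71) = 94.71
Total out = 1349 mol; y_M = 894.6 / 1349 = 0.663.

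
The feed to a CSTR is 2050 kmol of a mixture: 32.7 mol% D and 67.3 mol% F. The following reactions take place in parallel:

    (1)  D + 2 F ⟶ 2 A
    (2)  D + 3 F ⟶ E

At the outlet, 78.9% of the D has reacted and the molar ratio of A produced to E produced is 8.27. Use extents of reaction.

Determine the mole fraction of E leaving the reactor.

0.0783

Conversion of D: D consumed = 0.789 × 670.4 = 528.9 kmol = 1ξ₁ + 1ξ₂.
Selectivity: 2ξ₁ / (1ξ₂) = 8.27 → ξ₁ = 4.135 ξ₂.
Substitute: (1·4.135 + 1) ξ₂ = 528.9 → ξ₂ = 103 kmol, ξ₁ = 425.9 kmol.
Outlet amounts (n = n₀ + Σ ν·ξ):
  D: 670.4 − 1(425.9) − 1(103) = 141.4
  F: 1380 − 2(425.9) − 3(103) = 218.8
  A: 0 + 2(425.9) = 851.8
  E: 0 + 1(103) = 103
Total out = 1315 kmol; y_E = 103 / 1315 = 0.07832.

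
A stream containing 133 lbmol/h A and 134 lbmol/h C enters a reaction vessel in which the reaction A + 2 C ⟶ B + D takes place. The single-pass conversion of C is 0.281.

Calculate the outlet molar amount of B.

18.8 lbmol/h

C reacted = 0.281 × 134 = 37.65 lbmol/h; ν_C = −2, so ξ = 37.65/2 = 18.83 lbmol/h.
Outlet amounts (n = n₀ + ν ξ):
  A: 133 − 1(18.83) = 114.2
  C: 134 − 2(18.83) = 96.35
  B: 0 + 1(18.83) = 18.83
  D: 0 + 1(18.83) = 18.83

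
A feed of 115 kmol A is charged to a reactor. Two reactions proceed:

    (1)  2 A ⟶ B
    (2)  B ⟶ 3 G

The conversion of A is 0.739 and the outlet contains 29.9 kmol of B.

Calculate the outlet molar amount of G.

37.8 kmol

Conversion of A: A consumed = 2ξ₁ = 0.739 × 115 → ξ₁ = 42.49 kmol.
B balance: n_B = 0 + 1ξ₁ − 1ξ₂ = 29.9 → ξ₂ = (1·42.49 − 29.9)/1 = 12.59 kmol.
Outlet amounts (n = n₀ + Σ ν·ξ):
  A: 115 − 2(42.49) = 30.02
  B: 0 + 1(42.49) − 1(12.59) = 29.9
  G: 0 + 3(12.59) = 37.78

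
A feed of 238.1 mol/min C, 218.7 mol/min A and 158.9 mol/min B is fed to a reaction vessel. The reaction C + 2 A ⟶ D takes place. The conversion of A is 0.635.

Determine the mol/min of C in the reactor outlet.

169 mol/min

A reacted = 0.635 × 218.7 = 138.9 mol/min; ν_A = −2, so ξ = 138.9/2 = 69.44 mol/min.
Outlet amounts (n = n₀ + ν ξ):
  C: 238.1 − 1(69.44) = 168.7
  A: 218.7 − 2(69.44) = 79.83
  D: 0 + 1(69.44) = 69.44
  B: 158.9 (inert)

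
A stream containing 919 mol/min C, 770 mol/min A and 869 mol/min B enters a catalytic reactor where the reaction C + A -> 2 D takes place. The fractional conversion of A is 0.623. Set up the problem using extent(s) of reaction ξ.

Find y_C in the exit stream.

0.172

A reacted = 0.623 × 770 = 479.7 mol/min; ν_A = −1, so ξ = 479.7/1 = 479.7 mol/min.
Outlet amounts (n = n₀ + ν ξ):
  C: 919 − 1(479.7) = 439.3
  A: 770 − 1(479.7) = 290.3
  D: 0 + 2(479.7) = 959.4
  B: 869 (inert)
Total out = 2558 mol/min; y_C = 439.3 / 2558 = 0.1717.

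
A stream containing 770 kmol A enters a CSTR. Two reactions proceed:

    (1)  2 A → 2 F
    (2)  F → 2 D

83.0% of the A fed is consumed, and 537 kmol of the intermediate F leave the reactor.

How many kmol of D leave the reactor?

204 kmol

Conversion of A: A consumed = 2ξ₁ = 0.83 × 770 → ξ₁ = 319.6 kmol.
F balance: n_F = 0 + 2ξ₁ − 1ξ₂ = 537 → ξ₂ = (2·319.6 − 537)/1 = 102.1 kmol.
Outlet amounts (n = n₀ + Σ ν·ξ):
  A: 770 − 2(319.6) = 130.9
  F: 0 + 2(319.6) − 1(102.1) = 537
  D: 0 + 2(102.1) = 204.2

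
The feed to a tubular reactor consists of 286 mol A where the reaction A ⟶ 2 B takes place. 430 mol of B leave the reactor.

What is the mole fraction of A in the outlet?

0.142

For B: n = n₀ + 2ξ → 430 = 0 + 2ξ, giving ξ = 215 mol.
Outlet amounts (n = n₀ + ν ξ):
  A: 286 − 1(215) = 71
  B: 0 + 2(215) = 430
Total out = 501 mol; y_A = 71 / 501 = 0.1417.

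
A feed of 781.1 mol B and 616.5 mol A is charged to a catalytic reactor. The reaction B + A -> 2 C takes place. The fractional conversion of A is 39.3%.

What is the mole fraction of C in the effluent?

0.347

A reacted = 0.393 × 616.5 = 242.3 mol; ν_A = −1, so ξ = 242.3/1 = 242.3 mol.
Outlet amounts (n = n₀ + ν ξ):
  B: 781.1 − 1(242.3) = 538.8
  A: 616.5 − 1(242.3) = 374.2
  C: 0 + 2(242.3) = 484.6
Total out = 1398 mol; y_C = 484.6 / 1398 = 0.3467.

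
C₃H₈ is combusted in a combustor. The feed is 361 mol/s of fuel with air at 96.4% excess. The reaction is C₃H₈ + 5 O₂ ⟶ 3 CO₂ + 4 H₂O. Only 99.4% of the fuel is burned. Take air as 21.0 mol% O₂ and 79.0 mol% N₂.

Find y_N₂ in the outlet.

Stoichiometric O₂ = 5 × 361 = 1805 mol/s; O₂ fed = 1805 × 1.964 = 3545 mol/s.
N₂ fed = 3545 × 79/21 = 13340 mol/s.
Fuel reacted = 0.994 × 361 → ξ = 358.8 mol/s.
Outlet (n = n₀ + ν ξ):
  C₃H₈: 361 − 1(358.8) = 2.166
  O₂: 3545 − 5(358.8) = 1751
  N₂: 13340 (inert)
  CO₂: 0 + 3(358.8) = 1077
  H₂O: 0 + 4(358.8) = 1435
Total out = 17600 mol/s; y_N₂ = 13340 / 17600 = 0.7577.

0.758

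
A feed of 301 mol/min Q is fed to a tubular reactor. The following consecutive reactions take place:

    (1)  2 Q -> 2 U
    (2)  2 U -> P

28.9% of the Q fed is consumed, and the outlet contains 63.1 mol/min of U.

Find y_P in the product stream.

Conversion of Q: Q consumed = 2ξ₁ = 0.289 × 301 → ξ₁ = 43.49 mol/min.
U balance: n_U = 0 + 2ξ₁ − 2ξ₂ = 63.1 → ξ₂ = (2·43.49 − 63.1)/2 = 11.94 mol/min.
Outlet amounts (n = n₀ + Σ ν·ξ):
  Q: 301 − 2(43.49) = 214
  U: 0 + 2(43.49) − 2(11.94) = 63.1
  P: 0 + 1(11.94) = 11.94
Total out = 289.1 mol/min; y_P = 11.94 / 289.1 = 0.04132.

0.0413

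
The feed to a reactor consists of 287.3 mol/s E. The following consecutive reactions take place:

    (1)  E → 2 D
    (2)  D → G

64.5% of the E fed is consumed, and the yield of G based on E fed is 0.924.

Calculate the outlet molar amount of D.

105 mol/s

Conversion of E: E consumed = 1ξ₁ = 0.645 × 287.3 → ξ₁ = 185.3 mol/s.
Yield of G: 1ξ₂ / 287.3 = 0.924 → ξ₂ = 265.5 mol/s.
Outlet amounts (n = n₀ + Σ ν·ξ):
  E: 287.3 − 1(185.3) = 102
  D: 0 + 2(185.3) − 1(265.5) = 105.2
  G: 0 + 1(265.5) = 265.5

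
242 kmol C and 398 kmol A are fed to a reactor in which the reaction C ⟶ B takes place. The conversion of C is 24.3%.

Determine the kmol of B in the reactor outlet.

C reacted = 0.243 × 242 = 58.81 kmol; ν_C = −1, so ξ = 58.81/1 = 58.81 kmol.
Outlet amounts (n = n₀ + ν ξ):
  C: 242 − 1(58.81) = 183.2
  B: 0 + 1(58.81) = 58.81
  A: 398 (inert)

58.8 kmol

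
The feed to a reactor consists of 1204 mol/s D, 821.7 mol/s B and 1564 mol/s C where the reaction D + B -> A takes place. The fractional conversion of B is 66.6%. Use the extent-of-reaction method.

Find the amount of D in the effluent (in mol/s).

657 mol/s

B reacted = 0.666 × 821.7 = 547.3 mol/s; ν_B = −1, so ξ = 547.3/1 = 547.3 mol/s.
Outlet amounts (n = n₀ + ν ξ):
  D: 1204 − 1(547.3) = 656.7
  B: 821.7 − 1(547.3) = 274.4
  A: 0 + 1(547.3) = 547.3
  C: 1564 (inert)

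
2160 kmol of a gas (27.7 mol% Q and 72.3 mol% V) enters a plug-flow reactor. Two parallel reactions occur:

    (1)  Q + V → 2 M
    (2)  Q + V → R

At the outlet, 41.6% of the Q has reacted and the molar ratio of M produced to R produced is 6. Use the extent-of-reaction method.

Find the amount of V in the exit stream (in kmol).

1310 kmol

Conversion of Q: Q consumed = 0.416 × 598.3 = 248.9 kmol = 1ξ₁ + 1ξ₂.
Selectivity: 2ξ₁ / (1ξ₂) = 6 → ξ₁ = 3 ξ₂.
Substitute: (1·3 + 1) ξ₂ = 248.9 → ξ₂ = 62.23 kmol, ξ₁ = 186.7 kmol.
Outlet amounts (n = n₀ + Σ ν·ξ):
  Q: 598.3 − 1(186.7) − 1(62.23) = 349.4
  V: 1562 − 1(186.7) − 1(62.23) = 1313
  M: 0 + 2(186.7) = 373.4
  R: 0 + 1(62.23) = 62.23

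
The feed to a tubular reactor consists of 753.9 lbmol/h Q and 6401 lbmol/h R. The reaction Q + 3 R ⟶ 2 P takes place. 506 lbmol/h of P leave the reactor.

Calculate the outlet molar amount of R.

For P: n = n₀ + 2ξ → 506 = 0 + 2ξ, giving ξ = 253 lbmol/h.
Outlet amounts (n = n₀ + ν ξ):
  Q: 753.9 − 1(253) = 500.9
  R: 6401 − 3(253) = 5642
  P: 0 + 2(253) = 506

5640 lbmol/h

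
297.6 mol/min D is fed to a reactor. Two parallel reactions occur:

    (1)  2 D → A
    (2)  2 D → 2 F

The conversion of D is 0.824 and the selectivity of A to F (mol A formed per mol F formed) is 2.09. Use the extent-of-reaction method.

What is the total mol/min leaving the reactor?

199 mol/min

Conversion of D: D consumed = 0.824 × 297.6 = 245.2 mol/min = 2ξ₁ + 2ξ₂.
Selectivity: 1ξ₁ / (2ξ₂) = 2.09 → ξ₁ = 4.18 ξ₂.
Substitute: (2·4.18 + 2) ξ₂ = 245.2 → ξ₂ = 23.67 mol/min, ξ₁ = 98.94 mol/min.
Outlet amounts (n = n₀ + Σ ν·ξ):
  D: 297.6 − 2(98.94) − 2(23.67) = 52.38
  A: 0 + 1(98.94) = 98.94
  F: 0 + 2(23.67) = 47.34
Total out = 52.38 + 98.94 + 47.34 = 198.7 mol/min.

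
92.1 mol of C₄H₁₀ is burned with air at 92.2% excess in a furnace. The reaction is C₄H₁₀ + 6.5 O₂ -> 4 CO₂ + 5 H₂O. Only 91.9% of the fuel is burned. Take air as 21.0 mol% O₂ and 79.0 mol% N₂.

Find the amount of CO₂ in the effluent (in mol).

339 mol

Stoichiometric O₂ = 6.5 × 92.1 = 598.6 mol; O₂ fed = 598.6 × 1.922 = 1151 mol.
N₂ fed = 1151 × 79/21 = 4328 mol.
Fuel reacted = 0.919 × 92.1 → ξ = 84.64 mol.
Outlet (n = n₀ + ν ξ):
  C₄H₁₀: 92.1 − 1(84.64) = 7.46
  O₂: 1151 − 6.5(84.64) = 600.4
  N₂: 4328 (inert)
  CO₂: 0 + 4(84.64) = 338.6
  H₂O: 0 + 5(84.64) = 423.2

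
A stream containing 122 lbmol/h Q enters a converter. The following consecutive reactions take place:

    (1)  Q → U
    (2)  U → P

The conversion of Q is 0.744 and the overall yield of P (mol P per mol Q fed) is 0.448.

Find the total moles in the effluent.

122 lbmol/h

Conversion of Q: Q consumed = 1ξ₁ = 0.744 × 122 → ξ₁ = 90.77 lbmol/h.
Yield of P: 1ξ₂ / 122 = 0.448 → ξ₂ = 54.66 lbmol/h.
Outlet amounts (n = n₀ + Σ ν·ξ):
  Q: 122 − 1(90.77) = 31.23
  U: 0 + 1(90.77) − 1(54.66) = 36.11
  P: 0 + 1(54.66) = 54.66
Total out = 31.23 + 36.11 + 54.66 = 122 lbmol/h.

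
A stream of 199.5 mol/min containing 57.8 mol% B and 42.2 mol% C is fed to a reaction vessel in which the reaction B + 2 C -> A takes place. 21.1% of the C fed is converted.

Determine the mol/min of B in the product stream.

C reacted = 0.211 × 84.19 = 17.76 mol/min; ν_C = −2, so ξ = 17.76/2 = 8.882 mol/min.
Outlet amounts (n = n₀ + ν ξ):
  B: 115.3 − 1(8.882) = 106.4
  C: 84.19 − 2(8.882) = 66.43
  A: 0 + 1(8.882) = 8.882

106 mol/min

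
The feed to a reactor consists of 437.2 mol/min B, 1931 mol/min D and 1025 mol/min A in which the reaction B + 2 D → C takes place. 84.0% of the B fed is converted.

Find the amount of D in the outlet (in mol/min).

1200 mol/min

B reacted = 0.84 × 437.2 = 367.2 mol/min; ν_B = −1, so ξ = 367.2/1 = 367.2 mol/min.
Outlet amounts (n = n₀ + ν ξ):
  B: 437.2 − 1(367.2) = 69.95
  D: 1931 − 2(367.2) = 1197
  C: 0 + 1(367.2) = 367.2
  A: 1025 (inert)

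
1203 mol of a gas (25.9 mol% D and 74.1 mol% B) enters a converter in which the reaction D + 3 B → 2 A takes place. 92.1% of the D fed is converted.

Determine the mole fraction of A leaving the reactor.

0.912

D reacted = 0.921 × 311.6 = 287 mol; ν_D = −1, so ξ = 287/1 = 287 mol.
Outlet amounts (n = n₀ + ν ξ):
  D: 311.6 − 1(287) = 24.61
  B: 891.4 − 3(287) = 30.54
  A: 0 + 2(287) = 573.9
Total out = 629.1 mol; y_A = 573.9 / 629.1 = 0.9123.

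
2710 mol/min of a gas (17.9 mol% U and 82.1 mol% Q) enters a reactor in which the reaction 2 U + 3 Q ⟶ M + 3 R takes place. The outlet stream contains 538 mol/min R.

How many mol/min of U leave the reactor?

For R: n = n₀ + 3ξ → 538 = 0 + 3ξ, giving ξ = 179.3 mol/min.
Outlet amounts (n = n₀ + ν ξ):
  U: 485.1 − 2(179.3) = 126.4
  Q: 2225 − 3(179.3) = 1687
  M: 0 + 1(179.3) = 179.3
  R: 0 + 3(179.3) = 538

126 mol/min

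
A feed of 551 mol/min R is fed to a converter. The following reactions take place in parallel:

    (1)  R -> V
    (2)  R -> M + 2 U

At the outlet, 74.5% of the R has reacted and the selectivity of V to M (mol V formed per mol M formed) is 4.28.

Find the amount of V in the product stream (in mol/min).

333 mol/min

Conversion of R: R consumed = 0.745 × 551 = 410.5 mol/min = 1ξ₁ + 1ξ₂.
Selectivity: 1ξ₁ / (1ξ₂) = 4.28 → ξ₁ = 4.28 ξ₂.
Substitute: (1·4.28 + 1) ξ₂ = 410.5 → ξ₂ = 77.75 mol/min, ξ₁ = 332.7 mol/min.
Outlet amounts (n = n₀ + Σ ν·ξ):
  R: 551 − 1(332.7) − 1(77.75) = 140.5
  V: 0 + 1(332.7) = 332.7
  M: 0 + 1(77.75) = 77.75
  U: 0 + 2(77.75) = 155.5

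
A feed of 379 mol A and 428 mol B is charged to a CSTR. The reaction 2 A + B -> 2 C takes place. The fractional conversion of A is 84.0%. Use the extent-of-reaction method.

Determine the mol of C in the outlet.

A reacted = 0.84 × 379 = 318.4 mol; ν_A = −2, so ξ = 318.4/2 = 159.2 mol.
Outlet amounts (n = n₀ + ν ξ):
  A: 379 − 2(159.2) = 60.64
  B: 428 − 1(159.2) = 268.8
  C: 0 + 2(159.2) = 318.4

318 mol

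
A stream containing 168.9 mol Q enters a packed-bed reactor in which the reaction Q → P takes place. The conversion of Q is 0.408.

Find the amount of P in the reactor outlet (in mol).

Q reacted = 0.408 × 168.9 = 68.91 mol; ν_Q = −1, so ξ = 68.91/1 = 68.91 mol.
Outlet amounts (n = n₀ + ν ξ):
  Q: 168.9 − 1(68.91) = 99.99
  P: 0 + 1(68.91) = 68.91

68.9 mol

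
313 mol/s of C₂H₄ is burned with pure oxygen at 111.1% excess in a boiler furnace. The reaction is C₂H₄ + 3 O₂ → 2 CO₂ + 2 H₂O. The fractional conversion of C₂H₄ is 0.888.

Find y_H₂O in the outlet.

Stoichiometric O₂ = 3 × 313 = 939 mol/s; O₂ fed = 939 × 2.111 = 1982 mol/s.
Fuel reacted = 0.888 × 313 → ξ = 277.9 mol/s.
Outlet (n = n₀ + ν ξ):
  C₂H₄: 313 − 1(277.9) = 35.06
  O₂: 1982 − 3(277.9) = 1148
  CO₂: 0 + 2(277.9) = 555.9
  H₂O: 0 + 2(277.9) = 555.9
Total out = 2295 mol/s; y_H₂O = 555.9 / 2295 = 0.2422.

0.242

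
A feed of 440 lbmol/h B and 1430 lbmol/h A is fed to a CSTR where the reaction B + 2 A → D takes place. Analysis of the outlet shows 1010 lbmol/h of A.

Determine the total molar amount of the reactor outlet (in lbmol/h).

1450 lbmol/h

For A: n = n₀ − 2ξ → 1010 = 1430 − 2ξ, giving ξ = 210 lbmol/h.
Outlet amounts (n = n₀ + ν ξ):
  B: 440 − 1(210) = 230
  A: 1430 − 2(210) = 1010
  D: 0 + 1(210) = 210
Total out = 230 + 1010 + 210 = 1450 lbmol/h.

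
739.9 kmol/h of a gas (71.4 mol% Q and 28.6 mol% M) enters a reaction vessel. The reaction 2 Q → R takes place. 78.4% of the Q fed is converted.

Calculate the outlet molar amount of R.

207 kmol/h

Q reacted = 0.784 × 528.3 = 414.2 kmol/h; ν_Q = −2, so ξ = 414.2/2 = 207.1 kmol/h.
Outlet amounts (n = n₀ + ν ξ):
  Q: 528.3 − 2(207.1) = 114.1
  R: 0 + 1(207.1) = 207.1
  M: 211.6 (inert)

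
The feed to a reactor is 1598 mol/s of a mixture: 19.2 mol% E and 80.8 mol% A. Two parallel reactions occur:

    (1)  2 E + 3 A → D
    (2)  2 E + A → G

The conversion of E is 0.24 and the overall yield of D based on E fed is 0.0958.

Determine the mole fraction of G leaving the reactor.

Yield of D: 1ξ₁ / 306.8 = 0.0958 → ξ₁ = 29.39 mol/s.
Conversion of E: 2ξ₁ + 2ξ₂ = 0.24 × 306.8 = 73.64 → ξ₂ = 7.425 mol/s.
Outlet amounts (n = n₀ + Σ ν·ξ):
  E: 306.8 − 2(29.39) − 2(7.425) = 233.2
  A: 1291 − 3(29.39) − 1(7.425) = 1196
  D: 0 + 1(29.39) = 29.39
  G: 0 + 1(7.425) = 7.425
Total out = 1466 mol/s; y_G = 7.425 / 1466 = 0.005066.

0.00507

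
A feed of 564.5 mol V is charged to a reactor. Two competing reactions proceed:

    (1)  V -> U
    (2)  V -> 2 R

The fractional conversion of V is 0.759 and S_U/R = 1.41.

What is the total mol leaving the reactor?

Conversion of V: V consumed = 0.759 × 564.5 = 428.5 mol = 1ξ₁ + 1ξ₂.
Selectivity: 1ξ₁ / (2ξ₂) = 1.41 → ξ₁ = 2.82 ξ₂.
Substitute: (1·2.82 + 1) ξ₂ = 428.5 → ξ₂ = 112.2 mol, ξ₁ = 316.3 mol.
Outlet amounts (n = n₀ + Σ ν·ξ):
  V: 564.5 − 1(316.3) − 1(112.2) = 136
  U: 0 + 1(316.3) = 316.3
  R: 0 + 2(112.2) = 224.3
Total out = 136 + 316.3 + 224.3 = 676.7 mol.

677 mol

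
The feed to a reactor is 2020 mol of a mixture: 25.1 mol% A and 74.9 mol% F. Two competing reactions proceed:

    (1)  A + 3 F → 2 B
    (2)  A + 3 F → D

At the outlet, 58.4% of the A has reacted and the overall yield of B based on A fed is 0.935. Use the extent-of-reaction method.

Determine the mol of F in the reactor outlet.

Yield of B: 2ξ₁ / 507 = 0.935 → ξ₁ = 237 mol.
Conversion of A: 1ξ₁ + 1ξ₂ = 0.584 × 507 = 296.1 → ξ₂ = 59.07 mol.
Outlet amounts (n = n₀ + Σ ν·ξ):
  A: 507 − 1(237) − 1(59.07) = 210.9
  F: 1513 − 3(237) − 3(59.07) = 624.7
  B: 0 + 2(237) = 474.1
  D: 0 + 1(59.07) = 59.07

625 mol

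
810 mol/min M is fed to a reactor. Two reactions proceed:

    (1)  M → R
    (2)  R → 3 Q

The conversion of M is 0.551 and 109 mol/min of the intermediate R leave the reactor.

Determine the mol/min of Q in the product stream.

1010 mol/min

Conversion of M: M consumed = 1ξ₁ = 0.551 × 810 → ξ₁ = 446.3 mol/min.
R balance: n_R = 0 + 1ξ₁ − 1ξ₂ = 109 → ξ₂ = (1·446.3 − 109)/1 = 337.3 mol/min.
Outlet amounts (n = n₀ + Σ ν·ξ):
  M: 810 − 1(446.3) = 363.7
  R: 0 + 1(446.3) − 1(337.3) = 109
  Q: 0 + 3(337.3) = 1012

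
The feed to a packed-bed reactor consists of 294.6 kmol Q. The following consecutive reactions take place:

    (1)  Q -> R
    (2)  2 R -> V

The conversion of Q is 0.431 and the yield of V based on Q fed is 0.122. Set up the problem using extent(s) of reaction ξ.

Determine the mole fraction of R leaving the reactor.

0.213

Conversion of Q: Q consumed = 1ξ₁ = 0.431 × 294.6 → ξ₁ = 127 kmol.
Yield of V: 1ξ₂ / 294.6 = 0.122 → ξ₂ = 35.94 kmol.
Outlet amounts (n = n₀ + Σ ν·ξ):
  Q: 294.6 − 1(127) = 167.6
  R: 0 + 1(127) − 2(35.94) = 55.09
  V: 0 + 1(35.94) = 35.94
Total out = 258.7 kmol; y_R = 55.09 / 258.7 = 0.213.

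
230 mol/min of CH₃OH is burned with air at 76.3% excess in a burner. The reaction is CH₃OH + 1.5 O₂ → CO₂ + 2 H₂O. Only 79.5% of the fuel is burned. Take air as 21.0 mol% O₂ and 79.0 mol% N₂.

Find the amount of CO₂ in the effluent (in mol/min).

183 mol/min

Stoichiometric O₂ = 1.5 × 230 = 345 mol/min; O₂ fed = 345 × 1.763 = 608.2 mol/min.
N₂ fed = 608.2 × 79/21 = 2288 mol/min.
Fuel reacted = 0.795 × 230 → ξ = 182.9 mol/min.
Outlet (n = n₀ + ν ξ):
  CH₃OH: 230 − 1(182.9) = 47.15
  O₂: 608.2 − 1.5(182.9) = 334
  N₂: 2288 (inert)
  CO₂: 0 + 1(182.9) = 182.9
  H₂O: 0 + 2(182.9) = 365.7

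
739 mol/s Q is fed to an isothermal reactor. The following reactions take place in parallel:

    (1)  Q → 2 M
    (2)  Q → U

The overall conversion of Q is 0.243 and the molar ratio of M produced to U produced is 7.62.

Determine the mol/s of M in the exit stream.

284 mol/s

Conversion of Q: Q consumed = 0.243 × 739 = 179.6 mol/s = 1ξ₁ + 1ξ₂.
Selectivity: 2ξ₁ / (1ξ₂) = 7.62 → ξ₁ = 3.81 ξ₂.
Substitute: (1·3.81 + 1) ξ₂ = 179.6 → ξ₂ = 37.33 mol/s, ξ₁ = 142.2 mol/s.
Outlet amounts (n = n₀ + Σ ν·ξ):
  Q: 739 − 1(142.2) − 1(37.33) = 559.4
  M: 0 + 2(142.2) = 284.5
  U: 0 + 1(37.33) = 37.33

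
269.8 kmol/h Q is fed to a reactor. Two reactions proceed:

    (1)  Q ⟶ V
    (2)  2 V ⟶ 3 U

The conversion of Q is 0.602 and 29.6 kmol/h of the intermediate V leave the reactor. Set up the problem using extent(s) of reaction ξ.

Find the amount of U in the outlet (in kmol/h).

199 kmol/h

Conversion of Q: Q consumed = 1ξ₁ = 0.602 × 269.8 → ξ₁ = 162.4 kmol/h.
V balance: n_V = 0 + 1ξ₁ − 2ξ₂ = 29.6 → ξ₂ = (1·162.4 − 29.6)/2 = 66.41 kmol/h.
Outlet amounts (n = n₀ + Σ ν·ξ):
  Q: 269.8 − 1(162.4) = 107.4
  V: 0 + 1(162.4) − 2(66.41) = 29.6
  U: 0 + 3(66.41) = 199.2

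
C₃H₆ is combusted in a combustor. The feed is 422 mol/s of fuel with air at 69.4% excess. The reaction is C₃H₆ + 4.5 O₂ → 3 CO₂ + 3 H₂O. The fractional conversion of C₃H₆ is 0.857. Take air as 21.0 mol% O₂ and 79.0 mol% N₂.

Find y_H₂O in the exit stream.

Stoichiometric O₂ = 4.5 × 422 = 1899 mol/s; O₂ fed = 1899 × 1.694 = 3217 mol/s.
N₂ fed = 3217 × 79/21 = 12100 mol/s.
Fuel reacted = 0.857 × 422 → ξ = 361.7 mol/s.
Outlet (n = n₀ + ν ξ):
  C₃H₆: 422 − 1(361.7) = 60.35
  O₂: 3217 − 4.5(361.7) = 1589
  N₂: 12100 (inert)
  CO₂: 0 + 3(361.7) = 1085
  H₂O: 0 + 3(361.7) = 1085
Total out = 15920 mol/s; y_H₂O = 1085 / 15920 = 0.06814.

0.0681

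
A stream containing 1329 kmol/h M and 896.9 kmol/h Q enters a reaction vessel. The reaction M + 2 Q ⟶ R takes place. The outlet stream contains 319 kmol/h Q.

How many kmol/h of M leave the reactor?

1040 kmol/h

For Q: n = n₀ − 2ξ → 319 = 896.9 − 2ξ, giving ξ = 288.9 kmol/h.
Outlet amounts (n = n₀ + ν ξ):
  M: 1329 − 1(288.9) = 1040
  Q: 896.9 − 2(288.9) = 319
  R: 0 + 1(288.9) = 288.9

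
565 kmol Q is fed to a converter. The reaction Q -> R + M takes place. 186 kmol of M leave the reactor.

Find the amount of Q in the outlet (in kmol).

For M: n = n₀ + 1ξ → 186 = 0 + 1ξ, giving ξ = 186 kmol.
Outlet amounts (n = n₀ + ν ξ):
  Q: 565 − 1(186) = 379
  R: 0 + 1(186) = 186
  M: 0 + 1(186) = 186

379 kmol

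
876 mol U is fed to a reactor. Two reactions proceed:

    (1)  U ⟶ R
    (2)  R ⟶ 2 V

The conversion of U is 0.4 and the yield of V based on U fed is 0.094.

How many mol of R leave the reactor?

309 mol

Conversion of U: U consumed = 1ξ₁ = 0.4 × 876 → ξ₁ = 350.4 mol.
Yield of V: 2ξ₂ / 876 = 0.094 → ξ₂ = 41.17 mol.
Outlet amounts (n = n₀ + Σ ν·ξ):
  U: 876 − 1(350.4) = 525.6
  R: 0 + 1(350.4) − 1(41.17) = 309.2
  V: 0 + 2(41.17) = 82.34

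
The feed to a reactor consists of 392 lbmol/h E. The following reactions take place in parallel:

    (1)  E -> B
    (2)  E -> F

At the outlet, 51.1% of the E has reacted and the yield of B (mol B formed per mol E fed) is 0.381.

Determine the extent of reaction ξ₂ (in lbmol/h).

ξ₂ = 51 lbmol/h

Yield of B: 1ξ₁ / 392 = 0.381 → ξ₁ = 149.4 lbmol/h.
Conversion of E: 1ξ₁ + 1ξ₂ = 0.511 × 392 = 200.3 → ξ₂ = 50.96 lbmol/h.
Outlet amounts (n = n₀ + Σ ν·ξ):
  E: 392 − 1(149.4) − 1(50.96) = 191.7
  B: 0 + 1(149.4) = 149.4
  F: 0 + 1(50.96) = 50.96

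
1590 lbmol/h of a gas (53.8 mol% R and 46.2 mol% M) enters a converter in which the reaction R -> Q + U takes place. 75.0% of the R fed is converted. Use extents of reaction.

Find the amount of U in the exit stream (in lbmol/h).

R reacted = 0.75 × 855.4 = 641.6 lbmol/h; ν_R = −1, so ξ = 641.6/1 = 641.6 lbmol/h.
Outlet amounts (n = n₀ + ν ξ):
  R: 855.4 − 1(641.6) = 213.9
  Q: 0 + 1(641.6) = 641.6
  U: 0 + 1(641.6) = 641.6
  M: 734.6 (inert)

642 lbmol/h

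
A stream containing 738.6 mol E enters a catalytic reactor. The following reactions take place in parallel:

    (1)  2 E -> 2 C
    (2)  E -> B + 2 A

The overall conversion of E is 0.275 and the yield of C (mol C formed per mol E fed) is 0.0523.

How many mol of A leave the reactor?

329 mol

Yield of C: 2ξ₁ / 738.6 = 0.0523 → ξ₁ = 19.31 mol.
Conversion of E: 2ξ₁ + 1ξ₂ = 0.275 × 738.6 = 203.1 → ξ₂ = 164.5 mol.
Outlet amounts (n = n₀ + Σ ν·ξ):
  E: 738.6 − 2(19.31) − 1(164.5) = 535.5
  C: 0 + 2(19.31) = 38.63
  B: 0 + 1(164.5) = 164.5
  A: 0 + 2(164.5) = 329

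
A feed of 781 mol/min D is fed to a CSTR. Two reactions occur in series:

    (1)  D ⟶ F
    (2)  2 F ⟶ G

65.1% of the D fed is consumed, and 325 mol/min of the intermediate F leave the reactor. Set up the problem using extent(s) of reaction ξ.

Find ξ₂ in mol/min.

Conversion of D: D consumed = 1ξ₁ = 0.651 × 781 → ξ₁ = 508.4 mol/min.
F balance: n_F = 0 + 1ξ₁ − 2ξ₂ = 325 → ξ₂ = (1·508.4 − 325)/2 = 91.72 mol/min.
Outlet amounts (n = n₀ + Σ ν·ξ):
  D: 781 − 1(508.4) = 272.6
  F: 0 + 1(508.4) − 2(91.72) = 325
  G: 0 + 1(91.72) = 91.72

ξ₂ = 91.7 mol/min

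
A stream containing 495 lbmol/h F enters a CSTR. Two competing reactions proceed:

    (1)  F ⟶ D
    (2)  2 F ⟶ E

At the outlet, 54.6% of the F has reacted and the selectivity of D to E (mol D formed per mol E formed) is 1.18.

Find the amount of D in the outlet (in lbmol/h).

Conversion of F: F consumed = 0.546 × 495 = 270.3 lbmol/h = 1ξ₁ + 2ξ₂.
Selectivity: 1ξ₁ / (1ξ₂) = 1.18 → ξ₁ = 1.18 ξ₂.
Substitute: (1·1.18 + 2) ξ₂ = 270.3 → ξ₂ = 84.99 lbmol/h, ξ₁ = 100.3 lbmol/h.
Outlet amounts (n = n₀ + Σ ν·ξ):
  F: 495 − 1(100.3) − 2(84.99) = 224.7
  D: 0 + 1(100.3) = 100.3
  E: 0 + 1(84.99) = 84.99

100 lbmol/h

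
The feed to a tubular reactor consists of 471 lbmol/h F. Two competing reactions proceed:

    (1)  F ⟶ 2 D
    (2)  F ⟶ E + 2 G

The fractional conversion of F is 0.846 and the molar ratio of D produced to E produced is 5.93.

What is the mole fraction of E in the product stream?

0.104

Conversion of F: F consumed = 0.846 × 471 = 398.5 lbmol/h = 1ξ₁ + 1ξ₂.
Selectivity: 2ξ₁ / (1ξ₂) = 5.93 → ξ₁ = 2.965 ξ₂.
Substitute: (1·2.965 + 1) ξ₂ = 398.5 → ξ₂ = 100.5 lbmol/h, ξ₁ = 298 lbmol/h.
Outlet amounts (n = n₀ + Σ ν·ξ):
  F: 471 − 1(298) − 1(100.5) = 72.53
  D: 0 + 2(298) = 595.9
  E: 0 + 1(100.5) = 100.5
  G: 0 + 2(100.5) = 201
Total out = 970 lbmol/h; y_E = 100.5 / 970 = 0.1036.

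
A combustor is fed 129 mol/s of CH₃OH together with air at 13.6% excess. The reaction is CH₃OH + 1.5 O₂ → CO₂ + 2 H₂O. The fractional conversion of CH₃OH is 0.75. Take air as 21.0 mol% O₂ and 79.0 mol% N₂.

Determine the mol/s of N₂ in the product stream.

Stoichiometric O₂ = 1.5 × 129 = 193.5 mol/s; O₂ fed = 193.5 × 1.136 = 219.8 mol/s.
N₂ fed = 219.8 × 79/21 = 826.9 mol/s.
Fuel reacted = 0.75 × 129 → ξ = 96.75 mol/s.
Outlet (n = n₀ + ν ξ):
  CH₃OH: 129 − 1(96.75) = 32.25
  O₂: 219.8 − 1.5(96.75) = 74.69
  N₂: 826.9 (inert)
  CO₂: 0 + 1(96.75) = 96.75
  H₂O: 0 + 2(96.75) = 193.5

827 mol/s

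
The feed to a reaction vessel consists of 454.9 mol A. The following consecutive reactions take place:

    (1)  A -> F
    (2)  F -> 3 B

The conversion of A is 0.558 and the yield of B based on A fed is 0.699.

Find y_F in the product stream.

Conversion of A: A consumed = 1ξ₁ = 0.558 × 454.9 → ξ₁ = 253.8 mol.
Yield of B: 3ξ₂ / 454.9 = 0.699 → ξ₂ = 106 mol.
Outlet amounts (n = n₀ + Σ ν·ξ):
  A: 454.9 − 1(253.8) = 201.1
  F: 0 + 1(253.8) − 1(106) = 147.8
  B: 0 + 3(106) = 318
Total out = 666.9 mol; y_F = 147.8 / 666.9 = 0.2217.

0.222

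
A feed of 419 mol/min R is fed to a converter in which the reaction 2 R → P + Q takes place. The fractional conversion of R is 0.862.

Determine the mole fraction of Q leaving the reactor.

R reacted = 0.862 × 419 = 361.2 mol/min; ν_R = −2, so ξ = 361.2/2 = 180.6 mol/min.
Outlet amounts (n = n₀ + ν ξ):
  R: 419 − 2(180.6) = 57.82
  P: 0 + 1(180.6) = 180.6
  Q: 0 + 1(180.6) = 180.6
Total out = 419 mol/min; y_Q = 180.6 / 419 = 0.431.

0.431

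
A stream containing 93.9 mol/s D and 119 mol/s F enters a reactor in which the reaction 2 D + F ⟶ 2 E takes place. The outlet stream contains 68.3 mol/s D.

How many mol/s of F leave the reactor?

106 mol/s

For D: n = n₀ − 2ξ → 68.3 = 93.9 − 2ξ, giving ξ = 12.8 mol/s.
Outlet amounts (n = n₀ + ν ξ):
  D: 93.9 − 2(12.8) = 68.3
  F: 119 − 1(12.8) = 106.2
  E: 0 + 2(12.8) = 25.6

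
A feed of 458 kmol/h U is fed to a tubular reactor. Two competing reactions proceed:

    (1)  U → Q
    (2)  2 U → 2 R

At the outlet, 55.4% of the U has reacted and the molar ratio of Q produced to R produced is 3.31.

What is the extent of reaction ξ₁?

Conversion of U: U consumed = 0.554 × 458 = 253.7 kmol/h = 1ξ₁ + 2ξ₂.
Selectivity: 1ξ₁ / (2ξ₂) = 3.31 → ξ₁ = 6.62 ξ₂.
Substitute: (1·6.62 + 2) ξ₂ = 253.7 → ξ₂ = 29.44 kmol/h, ξ₁ = 194.9 kmol/h.
Outlet amounts (n = n₀ + Σ ν·ξ):
  U: 458 − 1(194.9) − 2(29.44) = 204.3
  Q: 0 + 1(194.9) = 194.9
  R: 0 + 2(29.44) = 58.87

ξ₁ = 195 kmol/h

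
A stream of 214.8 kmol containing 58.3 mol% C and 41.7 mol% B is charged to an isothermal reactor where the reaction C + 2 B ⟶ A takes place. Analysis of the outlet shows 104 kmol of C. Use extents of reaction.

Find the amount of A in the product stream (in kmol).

For C: n = n₀ − 1ξ → 104 = 125.2 − 1ξ, giving ξ = 21.23 kmol.
Outlet amounts (n = n₀ + ν ξ):
  C: 125.2 − 1(21.23) = 104
  B: 89.57 − 2(21.23) = 47.11
  A: 0 + 1(21.23) = 21.23

21.2 kmol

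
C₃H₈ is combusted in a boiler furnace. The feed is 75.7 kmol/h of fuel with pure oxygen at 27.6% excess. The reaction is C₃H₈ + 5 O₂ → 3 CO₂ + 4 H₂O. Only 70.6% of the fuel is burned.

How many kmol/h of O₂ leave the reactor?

216 kmol/h

Stoichiometric O₂ = 5 × 75.7 = 378.5 kmol/h; O₂ fed = 378.5 × 1.276 = 483 kmol/h.
Fuel reacted = 0.706 × 75.7 → ξ = 53.44 kmol/h.
Outlet (n = n₀ + ν ξ):
  C₃H₈: 75.7 − 1(53.44) = 22.26
  O₂: 483 − 5(53.44) = 215.7
  CO₂: 0 + 3(53.44) = 160.3
  H₂O: 0 + 4(53.44) = 213.8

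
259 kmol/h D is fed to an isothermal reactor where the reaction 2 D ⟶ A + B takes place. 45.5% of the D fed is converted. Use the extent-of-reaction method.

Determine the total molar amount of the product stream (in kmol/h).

D reacted = 0.455 × 259 = 117.8 kmol/h; ν_D = −2, so ξ = 117.8/2 = 58.92 kmol/h.
Outlet amounts (n = n₀ + ν ξ):
  D: 259 − 2(58.92) = 141.2
  A: 0 + 1(58.92) = 58.92
  B: 0 + 1(58.92) = 58.92
Total out = 141.2 + 58.92 + 58.92 = 259 kmol/h.

259 kmol/h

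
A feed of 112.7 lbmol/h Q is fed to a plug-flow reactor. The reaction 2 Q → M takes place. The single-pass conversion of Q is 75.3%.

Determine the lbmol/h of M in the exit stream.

Q reacted = 0.753 × 112.7 = 84.86 lbmol/h; ν_Q = −2, so ξ = 84.86/2 = 42.43 lbmol/h.
Outlet amounts (n = n₀ + ν ξ):
  Q: 112.7 − 2(42.43) = 27.84
  M: 0 + 1(42.43) = 42.43

42.4 lbmol/h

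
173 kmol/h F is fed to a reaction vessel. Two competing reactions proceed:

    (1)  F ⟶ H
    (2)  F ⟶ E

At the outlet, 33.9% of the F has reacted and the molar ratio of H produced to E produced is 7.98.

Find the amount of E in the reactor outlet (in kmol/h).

6.53 kmol/h

Conversion of F: F consumed = 0.339 × 173 = 58.65 kmol/h = 1ξ₁ + 1ξ₂.
Selectivity: 1ξ₁ / (1ξ₂) = 7.98 → ξ₁ = 7.98 ξ₂.
Substitute: (1·7.98 + 1) ξ₂ = 58.65 → ξ₂ = 6.531 kmol/h, ξ₁ = 52.12 kmol/h.
Outlet amounts (n = n₀ + Σ ν·ξ):
  F: 173 − 1(52.12) − 1(6.531) = 114.4
  H: 0 + 1(52.12) = 52.12
  E: 0 + 1(6.531) = 6.531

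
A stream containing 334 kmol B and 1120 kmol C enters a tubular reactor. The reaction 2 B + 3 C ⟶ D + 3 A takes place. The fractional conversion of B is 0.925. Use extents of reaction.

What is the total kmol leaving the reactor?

B reacted = 0.925 × 334 = 308.9 kmol; ν_B = −2, so ξ = 308.9/2 = 154.5 kmol.
Outlet amounts (n = n₀ + ν ξ):
  B: 334 − 2(154.5) = 25.05
  C: 1120 − 3(154.5) = 656.6
  D: 0 + 1(154.5) = 154.5
  A: 0 + 3(154.5) = 463.4
Total out = 25.05 + 656.6 + 154.5 + 463.4 = 1300 kmol.

1300 kmol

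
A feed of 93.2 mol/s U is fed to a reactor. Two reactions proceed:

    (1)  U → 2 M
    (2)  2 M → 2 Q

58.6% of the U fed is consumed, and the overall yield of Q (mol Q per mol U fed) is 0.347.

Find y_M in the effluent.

0.52

Conversion of U: U consumed = 1ξ₁ = 0.586 × 93.2 → ξ₁ = 54.62 mol/s.
Yield of Q: 2ξ₂ / 93.2 = 0.347 → ξ₂ = 16.17 mol/s.
Outlet amounts (n = n₀ + Σ ν·ξ):
  U: 93.2 − 1(54.62) = 38.58
  M: 0 + 2(54.62) − 2(16.17) = 76.89
  Q: 0 + 2(16.17) = 32.34
Total out = 147.8 mol/s; y_M = 76.89 / 147.8 = 0.5202.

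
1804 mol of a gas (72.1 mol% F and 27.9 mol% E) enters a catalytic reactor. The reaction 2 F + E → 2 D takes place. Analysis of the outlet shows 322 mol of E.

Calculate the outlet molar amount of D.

For E: n = n₀ − 1ξ → 322 = 503.3 − 1ξ, giving ξ = 181.3 mol.
Outlet amounts (n = n₀ + ν ξ):
  F: 1301 − 2(181.3) = 938.1
  E: 503.3 − 1(181.3) = 322
  D: 0 + 2(181.3) = 362.6

363 mol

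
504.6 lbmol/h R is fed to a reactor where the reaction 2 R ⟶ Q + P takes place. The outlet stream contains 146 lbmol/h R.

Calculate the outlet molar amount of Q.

179 lbmol/h

For R: n = n₀ − 2ξ → 146 = 504.6 − 2ξ, giving ξ = 179.3 lbmol/h.
Outlet amounts (n = n₀ + ν ξ):
  R: 504.6 − 2(179.3) = 146
  Q: 0 + 1(179.3) = 179.3
  P: 0 + 1(179.3) = 179.3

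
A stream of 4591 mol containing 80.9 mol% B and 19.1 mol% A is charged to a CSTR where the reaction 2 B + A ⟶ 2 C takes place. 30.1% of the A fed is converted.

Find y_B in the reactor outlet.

A reacted = 0.301 × 876.9 = 263.9 mol; ν_A = −1, so ξ = 263.9/1 = 263.9 mol.
Outlet amounts (n = n₀ + ν ξ):
  B: 3714 − 2(263.9) = 3186
  A: 876.9 − 1(263.9) = 612.9
  C: 0 + 2(263.9) = 527.9
Total out = 4327 mol; y_B = 3186 / 4327 = 0.7364.

0.736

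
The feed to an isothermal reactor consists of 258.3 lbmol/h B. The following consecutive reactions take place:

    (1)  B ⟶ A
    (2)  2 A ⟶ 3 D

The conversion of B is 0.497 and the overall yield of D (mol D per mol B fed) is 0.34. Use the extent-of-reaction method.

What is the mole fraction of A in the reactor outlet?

Conversion of B: B consumed = 1ξ₁ = 0.497 × 258.3 → ξ₁ = 128.4 lbmol/h.
Yield of D: 3ξ₂ / 258.3 = 0.34 → ξ₂ = 29.27 lbmol/h.
Outlet amounts (n = n₀ + Σ ν·ξ):
  B: 258.3 − 1(128.4) = 129.9
  A: 0 + 1(128.4) − 2(29.27) = 69.83
  D: 0 + 3(29.27) = 87.82
Total out = 287.6 lbmol/h; y_A = 69.83 / 287.6 = 0.2428.

0.243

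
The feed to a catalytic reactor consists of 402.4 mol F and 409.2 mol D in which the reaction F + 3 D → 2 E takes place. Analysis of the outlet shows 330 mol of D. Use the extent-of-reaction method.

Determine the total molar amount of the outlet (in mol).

759 mol

For D: n = n₀ − 3ξ → 330 = 409.2 − 3ξ, giving ξ = 26.4 mol.
Outlet amounts (n = n₀ + ν ξ):
  F: 402.4 − 1(26.4) = 376
  D: 409.2 − 3(26.4) = 330
  E: 0 + 2(26.4) = 52.8
Total out = 376 + 330 + 52.8 = 758.8 mol.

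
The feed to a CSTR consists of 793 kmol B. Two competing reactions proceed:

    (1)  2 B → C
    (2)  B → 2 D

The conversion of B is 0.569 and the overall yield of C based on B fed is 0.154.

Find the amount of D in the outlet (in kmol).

Yield of C: 1ξ₁ / 793 = 0.154 → ξ₁ = 122.1 kmol.
Conversion of B: 2ξ₁ + 1ξ₂ = 0.569 × 793 = 451.2 → ξ₂ = 207 kmol.
Outlet amounts (n = n₀ + Σ ν·ξ):
  B: 793 − 2(122.1) − 1(207) = 341.8
  C: 0 + 1(122.1) = 122.1
  D: 0 + 2(207) = 413.9

414 kmol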